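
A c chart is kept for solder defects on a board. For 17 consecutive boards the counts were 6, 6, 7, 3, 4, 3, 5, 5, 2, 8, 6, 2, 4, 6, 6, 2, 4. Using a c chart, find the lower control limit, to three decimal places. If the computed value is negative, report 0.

c̄ = (6 + 6 + 7 + 3 + 4 + 3 + 5 + 5 + 2 + 8 + 6 + 2 + 4 + 6 + 6 + 2 + 4) / 17 = 79 / 17 = 4.6471
LCL = c̄ − 3√c̄ = 4.6471 − 3 × 2.1557 = -1.8201 → 0 (cannot be negative)

0.000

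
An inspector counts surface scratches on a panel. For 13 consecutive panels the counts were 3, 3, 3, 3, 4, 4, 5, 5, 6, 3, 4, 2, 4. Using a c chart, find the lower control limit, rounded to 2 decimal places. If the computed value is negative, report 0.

0.00

c̄ = (3 + 3 + 3 + 3 + 4 + 4 + 5 + 5 + 6 + 3 + 4 + 2 + 4) / 13 = 49 / 13 = 3.7692
LCL = c̄ − 3√c̄ = 3.7692 − 3 × 1.9415 = -2.0551 → 0 (cannot be negative)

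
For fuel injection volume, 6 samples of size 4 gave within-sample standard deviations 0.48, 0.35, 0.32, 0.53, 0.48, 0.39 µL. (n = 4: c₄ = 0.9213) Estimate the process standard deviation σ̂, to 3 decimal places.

s̄ = (0.48 + 0.35 + 0.32 + 0.53 + 0.48 + 0.39) / 6 = 0.4250
σ̂ = s̄ / c₄ = 0.4250 / 0.9213 = 0.4613

0.461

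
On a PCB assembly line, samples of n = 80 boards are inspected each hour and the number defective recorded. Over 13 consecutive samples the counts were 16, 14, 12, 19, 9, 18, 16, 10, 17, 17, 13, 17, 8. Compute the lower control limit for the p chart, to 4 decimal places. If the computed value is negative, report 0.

p̄ = Σdᵢ / (k·n) = 186 / (13 × 80) = 0.17885
LCL = p̄ − 3·√(p̄(1−p̄)/n) = 0.17885 − 3 × 0.04285 = 0.05031

0.0503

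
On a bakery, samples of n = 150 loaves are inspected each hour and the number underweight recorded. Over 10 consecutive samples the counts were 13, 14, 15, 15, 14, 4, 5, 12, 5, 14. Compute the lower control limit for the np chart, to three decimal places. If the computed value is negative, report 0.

p̄ = Σdᵢ / (k·n) = 111 / (10 × 150) = 0.07400
LCL = np̄ − 3·√(np̄(1−p̄)) = 11.1000 − 3 × 3.2060 = 1.4819

1.482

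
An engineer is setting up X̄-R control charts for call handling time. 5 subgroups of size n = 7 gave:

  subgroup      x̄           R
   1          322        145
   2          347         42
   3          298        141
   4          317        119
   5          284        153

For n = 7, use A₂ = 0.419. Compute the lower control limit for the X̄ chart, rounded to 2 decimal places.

263.32

X̄̄ = (322 + 347 + 298 + 317 + 284) / 5 = 1568.0000 / 5 = 313.6000
R̄ = (145 + 42 + 141 + 119 + 153) / 5 = 600.0000 / 5 = 120.0000
LCL = X̄̄ − A₂·R̄ = 313.6000 − 0.419 × 120.0000 = 263.3200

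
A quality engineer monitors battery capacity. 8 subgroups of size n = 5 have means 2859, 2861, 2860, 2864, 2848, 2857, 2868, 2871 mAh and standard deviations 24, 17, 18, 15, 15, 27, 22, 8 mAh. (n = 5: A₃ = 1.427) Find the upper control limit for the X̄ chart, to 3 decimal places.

2887.043

X̄̄ = (2859 + 2861 + 2860 + 2864 + 2848 + 2857 + 2868 + 2871) / 8 = 2861.0000
s̄ = (24 + 17 + 18 + 15 + 15 + 27 + 22 + 8) / 8 = 18.2500
UCL = X̄̄ + A₃·s̄ = 2861.0000 + 1.427 × 18.2500 = 2887.0428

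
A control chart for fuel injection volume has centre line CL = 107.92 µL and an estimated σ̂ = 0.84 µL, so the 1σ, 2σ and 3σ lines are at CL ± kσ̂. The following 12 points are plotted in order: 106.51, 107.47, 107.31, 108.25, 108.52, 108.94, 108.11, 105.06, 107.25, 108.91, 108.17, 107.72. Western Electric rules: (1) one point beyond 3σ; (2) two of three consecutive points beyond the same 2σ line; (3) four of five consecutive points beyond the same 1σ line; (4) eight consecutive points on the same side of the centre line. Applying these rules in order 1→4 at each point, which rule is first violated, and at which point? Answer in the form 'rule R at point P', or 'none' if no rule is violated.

Zone of each point (C = within 1σ̂, B = 1σ̂–2σ̂, A = 2σ̂–3σ̂, * = beyond 3σ̂; sign = side of CL): 1:-B, 2:-C, 3:-C, 4:+C, 5:+C, 6:+B, 7:+C, 8:-*, 9:-C, 10:+B, 11:+C, 12:-C
Rule 1 (one point beyond the 3σ limits) is satisfied at point 8.

rule 1 at point 8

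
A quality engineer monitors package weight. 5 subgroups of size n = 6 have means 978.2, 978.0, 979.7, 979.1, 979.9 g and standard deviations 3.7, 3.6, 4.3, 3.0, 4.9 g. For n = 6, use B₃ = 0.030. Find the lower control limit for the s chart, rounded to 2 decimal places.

s̄ = (3.7 + 3.6 + 4.3 + 3.0 + 4.9) / 5 = 3.9000
LCL_s = B₃·s̄ = 0.030 × 3.9000 = 0.1170

0.12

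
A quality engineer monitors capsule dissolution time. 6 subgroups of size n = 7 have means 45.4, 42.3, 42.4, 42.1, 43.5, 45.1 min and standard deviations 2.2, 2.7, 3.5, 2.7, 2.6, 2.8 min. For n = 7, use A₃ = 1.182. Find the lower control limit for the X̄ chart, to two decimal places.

X̄̄ = (45.4 + 42.3 + 42.4 + 42.1 + 43.5 + 45.1) / 6 = 43.4667
s̄ = (2.2 + 2.7 + 3.5 + 2.7 + 2.6 + 2.8) / 6 = 2.7500
LCL = X̄̄ − A₃·s̄ = 43.4667 − 1.182 × 2.7500 = 40.2162

40.22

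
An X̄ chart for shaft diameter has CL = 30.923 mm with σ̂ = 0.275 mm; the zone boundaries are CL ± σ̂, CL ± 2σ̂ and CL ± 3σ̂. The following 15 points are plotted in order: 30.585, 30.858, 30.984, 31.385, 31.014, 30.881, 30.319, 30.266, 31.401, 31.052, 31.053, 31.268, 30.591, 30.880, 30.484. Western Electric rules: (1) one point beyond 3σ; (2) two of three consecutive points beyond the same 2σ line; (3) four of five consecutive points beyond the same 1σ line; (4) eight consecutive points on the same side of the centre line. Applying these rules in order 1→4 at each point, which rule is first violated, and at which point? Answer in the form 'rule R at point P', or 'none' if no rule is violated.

rule 2 at point 8

Zone of each point (C = within 1σ̂, B = 1σ̂–2σ̂, A = 2σ̂–3σ̂, * = beyond 3σ̂; sign = side of CL): 1:-B, 2:-C, 3:+C, 4:+B, 5:+C, 6:-C, 7:-A, 8:-A, 9:+B, 10:+C, 11:+C, 12:+B, 13:-B, 14:-C, 15:-B
Rule 2 (two of three consecutive points beyond the same 2σ limit) is satisfied at point 8.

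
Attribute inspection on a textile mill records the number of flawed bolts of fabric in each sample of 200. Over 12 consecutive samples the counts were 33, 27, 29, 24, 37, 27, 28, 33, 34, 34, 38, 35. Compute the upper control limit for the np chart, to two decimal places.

p̄ = Σdᵢ / (k·n) = 379 / (12 × 200) = 0.15792
UCL = np̄ + 3·√(np̄(1−p̄)) = 31.5833 + 3 × √(31.5833×0.84208) = 31.5833 + 3 × 5.1571 = 47.0547

47.05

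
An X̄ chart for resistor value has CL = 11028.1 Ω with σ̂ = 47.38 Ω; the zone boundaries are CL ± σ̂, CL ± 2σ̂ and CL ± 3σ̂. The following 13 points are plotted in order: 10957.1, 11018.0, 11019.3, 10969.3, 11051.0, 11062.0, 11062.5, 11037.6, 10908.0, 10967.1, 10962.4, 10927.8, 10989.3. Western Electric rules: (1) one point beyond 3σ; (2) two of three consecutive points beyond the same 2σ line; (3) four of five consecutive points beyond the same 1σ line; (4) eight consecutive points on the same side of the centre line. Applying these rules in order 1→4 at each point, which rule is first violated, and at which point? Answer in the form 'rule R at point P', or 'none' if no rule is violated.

rule 3 at point 12

Zone of each point (C = within 1σ̂, B = 1σ̂–2σ̂, A = 2σ̂–3σ̂, * = beyond 3σ̂; sign = side of CL): 1:-B, 2:-C, 3:-C, 4:-B, 5:+C, 6:+C, 7:+C, 8:+C, 9:-A, 10:-B, 11:-B, 12:-A, 13:-C
Rule 3 (four of five consecutive points beyond the same 1σ limit) is satisfied at point 12.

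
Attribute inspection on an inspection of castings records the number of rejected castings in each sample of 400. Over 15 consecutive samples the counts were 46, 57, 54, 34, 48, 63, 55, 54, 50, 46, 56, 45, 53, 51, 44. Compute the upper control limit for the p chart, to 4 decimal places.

0.1758

p̄ = Σdᵢ / (k·n) = 756 / (15 × 400) = 0.12600
UCL = p̄ + 3·√(p̄(1−p̄)/n) = 0.12600 + 3 × √(0.12600×0.87400/400) = 0.12600 + 3 × 0.01659 = 0.17578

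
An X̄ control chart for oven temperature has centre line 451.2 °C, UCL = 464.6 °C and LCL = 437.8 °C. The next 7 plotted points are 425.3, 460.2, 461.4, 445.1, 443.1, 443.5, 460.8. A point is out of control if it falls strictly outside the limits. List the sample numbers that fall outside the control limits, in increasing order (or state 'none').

1

Compare each point to [437.8, 464.6]: sample 1 = 425.3 < LCL.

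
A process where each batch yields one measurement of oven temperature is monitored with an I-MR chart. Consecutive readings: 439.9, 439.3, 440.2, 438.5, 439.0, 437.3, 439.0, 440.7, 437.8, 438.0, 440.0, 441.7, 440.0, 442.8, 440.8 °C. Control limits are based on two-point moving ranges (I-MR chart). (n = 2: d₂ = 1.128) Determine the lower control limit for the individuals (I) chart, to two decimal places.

X̄ = (439.9 + 439.3 + 440.2 + 438.5 + 439.0 + 437.3 + 439.0 + 440.7 + 437.8 + 438.0 + 440.0 + 441.7 + 440.0 + 442.8 + 440.8) / 15 = 439.6667
Moving ranges: 0.6, 0.9, 1.7, 0.5, 1.7, 1.7, 1.7, 2.9, 0.2, 2.0, 1.7, 1.7, 2.8, 2.0; M̄R̄ = 22.1000 / 14 = 1.5786
LCL = X̄ − 3·M̄R̄/d₂ = 439.6667 − 3 × 1.5786 / 1.128 = 435.4683

435.47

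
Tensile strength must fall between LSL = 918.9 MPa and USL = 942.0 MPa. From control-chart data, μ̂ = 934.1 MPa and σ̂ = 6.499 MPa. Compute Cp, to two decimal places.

Cp = (USL − LSL) / (6σ̂) = (942.0 − 918.9) / (6 × 6.499) = 23.1000 / 38.9940 = 0.5924

0.59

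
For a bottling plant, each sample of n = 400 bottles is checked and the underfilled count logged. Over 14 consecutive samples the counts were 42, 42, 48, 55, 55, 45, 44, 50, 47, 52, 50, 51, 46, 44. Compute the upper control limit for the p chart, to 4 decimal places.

0.1685

p̄ = Σdᵢ / (k·n) = 671 / (14 × 400) = 0.11982
UCL = p̄ + 3·√(p̄(1−p̄)/n) = 0.11982 + 3 × √(0.11982×0.88018/400) = 0.11982 + 3 × 0.01624 = 0.16853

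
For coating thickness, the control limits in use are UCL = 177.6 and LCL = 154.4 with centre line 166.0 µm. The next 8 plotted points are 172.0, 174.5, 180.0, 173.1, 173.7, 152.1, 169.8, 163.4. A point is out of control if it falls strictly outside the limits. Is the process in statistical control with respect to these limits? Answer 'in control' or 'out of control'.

out of control

Compare each point to [154.4, 177.6]: sample 3 = 180.0 > UCL; sample 6 = 152.1 < LCL.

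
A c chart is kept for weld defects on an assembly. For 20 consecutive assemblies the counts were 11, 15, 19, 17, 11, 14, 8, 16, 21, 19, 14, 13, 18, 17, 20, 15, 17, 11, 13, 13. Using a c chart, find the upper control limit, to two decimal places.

26.76

c̄ = (11 + 15 + 19 + 17 + 11 + 14 + 8 + 16 + 21 + 19 + 14 + 13 + 18 + 17 + 20 + 15 + 17 + 11 + 13 + 13) / 20 = 302 / 20 = 15.1000
UCL = c̄ + 3√c̄ = 15.1000 + 3 × √15.1000 = 15.1000 + 3 × 3.8859 = 26.7576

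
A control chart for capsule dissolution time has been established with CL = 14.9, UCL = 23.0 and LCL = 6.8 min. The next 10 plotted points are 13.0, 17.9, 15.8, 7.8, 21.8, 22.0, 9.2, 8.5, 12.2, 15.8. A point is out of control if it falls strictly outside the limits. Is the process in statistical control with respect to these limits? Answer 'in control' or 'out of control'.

All 10 points lie within [6.8, 23.0].

in control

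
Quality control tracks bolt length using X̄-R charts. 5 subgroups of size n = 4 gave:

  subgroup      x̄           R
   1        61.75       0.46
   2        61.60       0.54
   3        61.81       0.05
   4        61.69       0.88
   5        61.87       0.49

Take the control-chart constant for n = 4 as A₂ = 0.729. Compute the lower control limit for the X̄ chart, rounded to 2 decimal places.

61.39

X̄̄ = (61.75 + 61.60 + 61.81 + 61.69 + 61.87) / 5 = 308.7200 / 5 = 61.7440
R̄ = (0.46 + 0.54 + 0.05 + 0.88 + 0.49) / 5 = 2.4200 / 5 = 0.4840
LCL = X̄̄ − A₂·R̄ = 61.7440 − 0.729 × 0.4840 = 61.3912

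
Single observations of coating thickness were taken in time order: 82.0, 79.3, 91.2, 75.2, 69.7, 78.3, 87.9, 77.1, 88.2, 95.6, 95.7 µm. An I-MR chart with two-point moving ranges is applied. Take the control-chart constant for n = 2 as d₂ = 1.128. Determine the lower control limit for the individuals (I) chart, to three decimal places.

61.394

X̄ = (82.0 + 79.3 + 91.2 + 75.2 + 69.7 + 78.3 + 87.9 + 77.1 + 88.2 + 95.6 + 95.7) / 11 = 83.6545
Moving ranges: 2.7, 11.9, 16.0, 5.5, 8.6, 9.6, 10.8, 11.1, 7.4, 0.1; M̄R̄ = 83.7000 / 10 = 8.3700
LCL = X̄ − 3·M̄R̄/d₂ = 83.6545 − 3 × 8.3700 / 1.128 = 61.3939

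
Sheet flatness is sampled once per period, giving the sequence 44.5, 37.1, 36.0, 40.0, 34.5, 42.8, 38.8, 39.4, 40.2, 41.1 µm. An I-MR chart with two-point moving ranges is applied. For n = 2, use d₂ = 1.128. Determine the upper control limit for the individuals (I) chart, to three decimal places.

X̄ = (44.5 + 37.1 + 36.0 + 40.0 + 34.5 + 42.8 + 38.8 + 39.4 + 40.2 + 41.1) / 10 = 39.4400
Moving ranges: 7.4, 1.1, 4.0, 5.5, 8.3, 4.0, 0.6, 0.8, 0.9; M̄R̄ = 32.6000 / 9 = 3.6222
UCL = X̄ + 3·M̄R̄/d₂ = 39.4400 + 3 × 3.6222 / 1.128 = 49.0736

49.074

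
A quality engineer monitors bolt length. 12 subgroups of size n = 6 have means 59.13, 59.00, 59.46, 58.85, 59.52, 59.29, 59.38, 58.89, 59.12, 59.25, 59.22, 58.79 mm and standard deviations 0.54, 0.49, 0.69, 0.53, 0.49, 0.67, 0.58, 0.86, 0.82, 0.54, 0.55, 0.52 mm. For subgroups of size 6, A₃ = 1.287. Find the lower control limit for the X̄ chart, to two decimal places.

X̄̄ = (59.13 + 59.00 + 59.46 + 58.85 + 59.52 + 59.29 + 59.38 + 58.89 + 59.12 + 59.25 + 59.22 + 58.79) / 12 = 59.1583
s̄ = (0.54 + 0.49 + 0.69 + 0.53 + 0.49 + 0.67 + 0.58 + 0.86 + 0.82 + 0.54 + 0.55 + 0.52) / 12 = 0.6067
LCL = X̄̄ − A₃·s̄ = 59.1583 − 1.287 × 0.6067 = 58.3776

58.38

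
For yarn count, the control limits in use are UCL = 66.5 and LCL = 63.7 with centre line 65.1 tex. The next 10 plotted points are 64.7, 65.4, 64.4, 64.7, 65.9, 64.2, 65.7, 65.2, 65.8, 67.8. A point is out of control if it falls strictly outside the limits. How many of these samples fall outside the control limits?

Compare each point to [63.7, 66.5]: sample 10 = 67.8 > UCL.

1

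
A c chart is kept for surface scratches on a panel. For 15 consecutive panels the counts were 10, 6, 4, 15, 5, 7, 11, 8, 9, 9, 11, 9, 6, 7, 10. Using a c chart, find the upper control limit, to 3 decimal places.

17.196

c̄ = (10 + 6 + 4 + 15 + 5 + 7 + 11 + 8 + 9 + 9 + 11 + 9 + 6 + 7 + 10) / 15 = 127 / 15 = 8.4667
UCL = c̄ + 3√c̄ = 8.4667 + 3 × √8.4667 = 8.4667 + 3 × 2.9098 = 17.1959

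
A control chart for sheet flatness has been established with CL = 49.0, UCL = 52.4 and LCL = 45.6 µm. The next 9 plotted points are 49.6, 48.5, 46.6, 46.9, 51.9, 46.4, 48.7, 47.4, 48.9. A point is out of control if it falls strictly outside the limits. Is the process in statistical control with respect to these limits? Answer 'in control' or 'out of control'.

All 9 points lie within [45.6, 52.4].

in control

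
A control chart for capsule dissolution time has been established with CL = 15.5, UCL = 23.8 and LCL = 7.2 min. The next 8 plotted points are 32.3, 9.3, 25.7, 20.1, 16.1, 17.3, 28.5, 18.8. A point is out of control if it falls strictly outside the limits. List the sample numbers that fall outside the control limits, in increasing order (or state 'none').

1, 3, 7

Compare each point to [7.2, 23.8]: sample 1 = 32.3 > UCL; sample 3 = 25.7 > UCL; sample 7 = 28.5 > UCL.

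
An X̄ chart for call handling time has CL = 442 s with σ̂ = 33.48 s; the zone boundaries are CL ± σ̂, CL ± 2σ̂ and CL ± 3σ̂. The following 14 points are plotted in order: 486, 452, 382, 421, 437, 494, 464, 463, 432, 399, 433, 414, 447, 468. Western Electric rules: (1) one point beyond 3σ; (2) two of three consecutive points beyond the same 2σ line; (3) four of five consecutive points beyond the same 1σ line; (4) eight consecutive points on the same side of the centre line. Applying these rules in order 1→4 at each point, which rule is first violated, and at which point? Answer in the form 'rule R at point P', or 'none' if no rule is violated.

none

Zone of each point (C = within 1σ̂, B = 1σ̂–2σ̂, A = 2σ̂–3σ̂, * = beyond 3σ̂; sign = side of CL): 1:+B, 2:+C, 3:-B, 4:-C, 5:-C, 6:+B, 7:+C, 8:+C, 9:-C, 10:-B, 11:-C, 12:-C, 13:+C, 14:+C
No rule fires across all 14 points.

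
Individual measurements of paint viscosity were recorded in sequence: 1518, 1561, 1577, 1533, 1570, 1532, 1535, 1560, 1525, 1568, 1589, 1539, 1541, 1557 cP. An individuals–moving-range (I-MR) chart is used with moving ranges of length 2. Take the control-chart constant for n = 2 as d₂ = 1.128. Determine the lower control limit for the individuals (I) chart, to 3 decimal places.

1474.048

X̄ = (1518 + 1561 + 1577 + 1533 + 1570 + 1532 + 1535 + 1560 + 1525 + 1568 + 1589 + 1539 + 1541 + 1557) / 14 = 1550.3571
Moving ranges: 43, 16, 44, 37, 38, 3, 25, 35, 43, 21, 50, 2, 16; M̄R̄ = 373.0000 / 13 = 28.6923
LCL = X̄ − 3·M̄R̄/d₂ = 1550.3571 − 3 × 28.6923 / 1.128 = 1474.0478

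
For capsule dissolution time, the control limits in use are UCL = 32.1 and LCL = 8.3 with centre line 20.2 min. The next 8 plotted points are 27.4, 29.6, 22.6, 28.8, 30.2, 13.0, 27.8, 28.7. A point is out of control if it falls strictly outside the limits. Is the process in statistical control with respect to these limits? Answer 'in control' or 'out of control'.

All 8 points lie within [8.3, 32.1].

in control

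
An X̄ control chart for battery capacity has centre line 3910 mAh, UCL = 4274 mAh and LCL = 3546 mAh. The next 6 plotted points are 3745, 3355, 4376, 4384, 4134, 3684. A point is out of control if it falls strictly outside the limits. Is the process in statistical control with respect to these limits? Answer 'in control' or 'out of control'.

out of control

Compare each point to [3546, 4274]: sample 2 = 3355 < LCL; sample 3 = 4376 > UCL; sample 4 = 4384 > UCL.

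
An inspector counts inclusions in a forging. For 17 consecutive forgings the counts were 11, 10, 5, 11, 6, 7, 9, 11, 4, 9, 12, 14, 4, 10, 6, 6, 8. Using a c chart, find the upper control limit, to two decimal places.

17.11

c̄ = (11 + 10 + 5 + 11 + 6 + 7 + 9 + 11 + 4 + 9 + 12 + 14 + 4 + 10 + 6 + 6 + 8) / 17 = 143 / 17 = 8.4118
UCL = c̄ + 3√c̄ = 8.4118 + 3 × √8.4118 = 8.4118 + 3 × 2.9003 = 17.1127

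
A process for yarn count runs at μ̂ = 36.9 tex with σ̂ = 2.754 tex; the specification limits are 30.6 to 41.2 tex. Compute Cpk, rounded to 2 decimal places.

0.52

Cpu = (USL − μ̂) / (3σ̂) = (41.2 − 36.9) / (3 × 2.754) = 0.5205; Cpl = (μ̂ − LSL) / (3σ̂) = (36.9 − 30.6) / (3 × 2.754) = 0.7625; Cpk = min(Cpu, Cpl) = 0.5205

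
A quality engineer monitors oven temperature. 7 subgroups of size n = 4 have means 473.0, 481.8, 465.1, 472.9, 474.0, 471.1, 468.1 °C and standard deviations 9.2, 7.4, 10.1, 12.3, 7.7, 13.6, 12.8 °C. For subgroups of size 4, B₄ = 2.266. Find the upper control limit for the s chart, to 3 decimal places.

s̄ = (9.2 + 7.4 + 10.1 + 12.3 + 7.7 + 13.6 + 12.8) / 7 = 10.4429
UCL_s = B₄·s̄ = 2.266 × 10.4429 = 23.6635

23.664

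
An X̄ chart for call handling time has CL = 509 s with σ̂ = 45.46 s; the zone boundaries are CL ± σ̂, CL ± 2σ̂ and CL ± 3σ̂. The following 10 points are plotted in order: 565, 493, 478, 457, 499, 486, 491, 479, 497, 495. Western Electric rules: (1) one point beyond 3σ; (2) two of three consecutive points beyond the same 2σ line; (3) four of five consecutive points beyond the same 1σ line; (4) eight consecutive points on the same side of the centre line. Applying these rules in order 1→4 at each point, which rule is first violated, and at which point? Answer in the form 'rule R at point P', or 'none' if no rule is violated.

rule 4 at point 9

Zone of each point (C = within 1σ̂, B = 1σ̂–2σ̂, A = 2σ̂–3σ̂, * = beyond 3σ̂; sign = side of CL): 1:+B, 2:-C, 3:-C, 4:-B, 5:-C, 6:-C, 7:-C, 8:-C, 9:-C, 10:-C
Rule 4 (eight consecutive points on the same side of the centre line) is satisfied at point 9.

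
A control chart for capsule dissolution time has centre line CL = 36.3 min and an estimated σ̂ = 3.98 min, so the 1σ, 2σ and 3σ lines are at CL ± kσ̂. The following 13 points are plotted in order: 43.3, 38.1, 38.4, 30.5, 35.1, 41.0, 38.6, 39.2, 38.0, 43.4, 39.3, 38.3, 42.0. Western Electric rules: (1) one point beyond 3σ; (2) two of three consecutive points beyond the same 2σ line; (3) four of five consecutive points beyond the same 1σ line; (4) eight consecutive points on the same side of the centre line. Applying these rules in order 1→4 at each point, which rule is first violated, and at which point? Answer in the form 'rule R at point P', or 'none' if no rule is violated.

Zone of each point (C = within 1σ̂, B = 1σ̂–2σ̂, A = 2σ̂–3σ̂, * = beyond 3σ̂; sign = side of CL): 1:+B, 2:+C, 3:+C, 4:-B, 5:-C, 6:+B, 7:+C, 8:+C, 9:+C, 10:+B, 11:+C, 12:+C, 13:+B
Rule 4 (eight consecutive points on the same side of the centre line) is satisfied at point 13.

rule 4 at point 13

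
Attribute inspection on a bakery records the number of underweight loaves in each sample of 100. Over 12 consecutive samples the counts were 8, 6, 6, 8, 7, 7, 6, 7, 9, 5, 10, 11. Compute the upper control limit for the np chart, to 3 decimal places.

p̄ = Σdᵢ / (k·n) = 90 / (12 × 100) = 0.07500
UCL = np̄ + 3·√(np̄(1−p̄)) = 7.5000 + 3 × √(7.5000×0.92500) = 7.5000 + 3 × 2.6339 = 15.4017

15.402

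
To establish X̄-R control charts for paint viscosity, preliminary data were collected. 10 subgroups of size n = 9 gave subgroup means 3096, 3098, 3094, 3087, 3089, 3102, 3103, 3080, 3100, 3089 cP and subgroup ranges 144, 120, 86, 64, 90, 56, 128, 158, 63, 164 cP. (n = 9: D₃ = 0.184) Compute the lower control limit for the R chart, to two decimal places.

19.74

R̄ = (144 + 120 + 86 + 64 + 90 + 56 + 128 + 158 + 63 + 164) / 10 = 1073.0000 / 10 = 107.3000
LCL_R = D₃·R̄ = 0.184 × 107.3000 = 19.7432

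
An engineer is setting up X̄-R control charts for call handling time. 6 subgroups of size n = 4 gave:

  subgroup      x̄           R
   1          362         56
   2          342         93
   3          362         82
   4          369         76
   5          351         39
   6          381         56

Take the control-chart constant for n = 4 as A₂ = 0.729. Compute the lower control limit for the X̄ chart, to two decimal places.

X̄̄ = (362 + 342 + 362 + 369 + 351 + 381) / 6 = 2167.0000 / 6 = 361.1667
R̄ = (56 + 93 + 82 + 76 + 39 + 56) / 6 = 402.0000 / 6 = 67.0000
LCL = X̄̄ − A₂·R̄ = 361.1667 − 0.729 × 67.0000 = 312.3237

312.32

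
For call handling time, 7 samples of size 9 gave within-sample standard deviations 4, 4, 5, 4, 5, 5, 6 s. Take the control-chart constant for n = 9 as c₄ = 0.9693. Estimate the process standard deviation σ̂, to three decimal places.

s̄ = (4 + 4 + 5 + 4 + 5 + 5 + 6) / 7 = 4.7143
σ̂ = s̄ / c₄ = 4.7143 / 0.9693 = 4.8636

4.864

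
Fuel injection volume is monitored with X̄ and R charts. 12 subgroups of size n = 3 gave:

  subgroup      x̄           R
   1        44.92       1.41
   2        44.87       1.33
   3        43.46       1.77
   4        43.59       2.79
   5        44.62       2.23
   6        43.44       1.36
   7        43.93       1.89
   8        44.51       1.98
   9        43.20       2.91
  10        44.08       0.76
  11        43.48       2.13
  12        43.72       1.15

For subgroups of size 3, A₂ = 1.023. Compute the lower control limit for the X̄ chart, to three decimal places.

42.134

X̄̄ = (44.92 + 44.87 + 43.46 + 43.59 + 44.62 + 43.44 + 43.93 + 44.51 + 43.20 + 44.08 + 43.48 + 43.72) / 12 = 527.8200 / 12 = 43.9850
R̄ = (1.41 + 1.33 + 1.77 + 2.79 + 2.23 + 1.36 + 1.89 + 1.98 + 2.91 + 0.76 + 2.13 + 1.15) / 12 = 21.7100 / 12 = 1.8092
LCL = X̄̄ − A₂·R̄ = 43.9850 − 1.023 × 1.8092 = 42.1342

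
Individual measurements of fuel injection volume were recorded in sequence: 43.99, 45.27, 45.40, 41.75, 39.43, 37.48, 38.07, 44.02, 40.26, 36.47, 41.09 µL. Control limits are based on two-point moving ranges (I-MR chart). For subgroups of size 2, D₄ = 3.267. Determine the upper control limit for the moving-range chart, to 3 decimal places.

9.161

Moving ranges: 1.28, 0.13, 3.65, 2.32, 1.95, 0.59, 5.95, 3.76, 3.79, 4.62; M̄R̄ = 28.0400 / 10 = 2.8040
UCL_MR = D₄·M̄R̄ = 3.267 × 2.8040 = 9.1607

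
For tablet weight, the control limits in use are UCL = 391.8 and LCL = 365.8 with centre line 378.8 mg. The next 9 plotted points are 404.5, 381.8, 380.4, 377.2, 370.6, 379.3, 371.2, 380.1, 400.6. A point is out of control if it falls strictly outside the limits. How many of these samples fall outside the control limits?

2

Compare each point to [365.8, 391.8]: sample 1 = 404.5 > UCL; sample 9 = 400.6 > UCL.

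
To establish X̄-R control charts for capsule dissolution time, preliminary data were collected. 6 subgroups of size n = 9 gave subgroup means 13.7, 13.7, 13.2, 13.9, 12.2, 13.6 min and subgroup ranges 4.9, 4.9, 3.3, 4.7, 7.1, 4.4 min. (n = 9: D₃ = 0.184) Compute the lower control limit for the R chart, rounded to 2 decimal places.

0.90

R̄ = (4.9 + 4.9 + 3.3 + 4.7 + 7.1 + 4.4) / 6 = 29.3000 / 6 = 4.8833
LCL_R = D₃·R̄ = 0.184 × 4.8833 = 0.8985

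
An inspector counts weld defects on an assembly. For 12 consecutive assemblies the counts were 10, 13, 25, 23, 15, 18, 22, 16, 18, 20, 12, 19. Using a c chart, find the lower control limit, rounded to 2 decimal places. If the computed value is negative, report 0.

5.00

c̄ = (10 + 13 + 25 + 23 + 15 + 18 + 22 + 16 + 18 + 20 + 12 + 19) / 12 = 211 / 12 = 17.5833
LCL = c̄ − 3√c̄ = 17.5833 − 3 × 4.1932 = 5.0036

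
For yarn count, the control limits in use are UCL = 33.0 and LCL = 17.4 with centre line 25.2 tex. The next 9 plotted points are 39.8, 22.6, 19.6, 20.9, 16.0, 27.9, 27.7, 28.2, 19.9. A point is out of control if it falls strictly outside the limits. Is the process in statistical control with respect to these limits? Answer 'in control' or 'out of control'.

Compare each point to [17.4, 33.0]: sample 1 = 39.8 > UCL; sample 5 = 16.0 < LCL.

out of control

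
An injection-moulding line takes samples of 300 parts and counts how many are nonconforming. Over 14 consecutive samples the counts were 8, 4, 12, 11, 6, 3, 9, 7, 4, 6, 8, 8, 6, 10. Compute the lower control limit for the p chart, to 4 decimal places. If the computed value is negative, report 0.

0.0000

p̄ = Σdᵢ / (k·n) = 102 / (14 × 300) = 0.02429
LCL = p̄ − 3·√(p̄(1−p̄)/n) = 0.02429 − 3 × 0.00889 = -0.00238 → 0 (negative, so LCL = 0)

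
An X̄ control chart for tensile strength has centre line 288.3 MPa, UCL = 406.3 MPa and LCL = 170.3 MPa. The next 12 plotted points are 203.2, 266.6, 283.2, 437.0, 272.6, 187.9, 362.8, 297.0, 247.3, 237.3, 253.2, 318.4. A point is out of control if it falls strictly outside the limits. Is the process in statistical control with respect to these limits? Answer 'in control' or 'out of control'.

out of control

Compare each point to [170.3, 406.3]: sample 4 = 437.0 > UCL.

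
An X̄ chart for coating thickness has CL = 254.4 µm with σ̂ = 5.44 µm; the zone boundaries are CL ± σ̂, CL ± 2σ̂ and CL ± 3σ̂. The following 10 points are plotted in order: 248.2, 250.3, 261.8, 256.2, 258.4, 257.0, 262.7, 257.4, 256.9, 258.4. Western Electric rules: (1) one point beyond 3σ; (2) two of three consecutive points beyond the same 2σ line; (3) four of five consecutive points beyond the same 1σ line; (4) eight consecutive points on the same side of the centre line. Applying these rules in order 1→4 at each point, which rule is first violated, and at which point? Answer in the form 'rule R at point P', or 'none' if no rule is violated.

Zone of each point (C = within 1σ̂, B = 1σ̂–2σ̂, A = 2σ̂–3σ̂, * = beyond 3σ̂; sign = side of CL): 1:-B, 2:-C, 3:+B, 4:+C, 5:+C, 6:+C, 7:+B, 8:+C, 9:+C, 10:+C
Rule 4 (eight consecutive points on the same side of the centre line) is satisfied at point 10.

rule 4 at point 10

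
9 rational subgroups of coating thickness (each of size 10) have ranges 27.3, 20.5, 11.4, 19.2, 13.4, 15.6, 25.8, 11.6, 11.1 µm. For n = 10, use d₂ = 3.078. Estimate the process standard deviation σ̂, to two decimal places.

5.63

R̄ = (27.3 + 20.5 + 11.4 + 19.2 + 13.4 + 15.6 + 25.8 + 11.6 + 11.1) / 9 = 17.3222
σ̂ = R̄ / d₂ = 17.3222 / 3.078 = 5.6278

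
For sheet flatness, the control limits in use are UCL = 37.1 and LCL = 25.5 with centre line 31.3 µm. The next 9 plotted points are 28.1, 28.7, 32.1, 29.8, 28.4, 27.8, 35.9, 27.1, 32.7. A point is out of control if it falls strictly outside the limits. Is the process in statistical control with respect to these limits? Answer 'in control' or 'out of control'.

All 9 points lie within [25.5, 37.1].

in control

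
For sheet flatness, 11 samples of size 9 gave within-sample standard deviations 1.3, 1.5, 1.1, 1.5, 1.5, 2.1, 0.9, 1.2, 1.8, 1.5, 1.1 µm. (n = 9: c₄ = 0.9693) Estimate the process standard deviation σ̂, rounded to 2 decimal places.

1.45

s̄ = (1.3 + 1.5 + 1.1 + 1.5 + 1.5 + 2.1 + 0.9 + 1.2 + 1.8 + 1.5 + 1.1) / 11 = 1.4091
σ̂ = s̄ / c₄ = 1.4091 / 0.9693 = 1.4537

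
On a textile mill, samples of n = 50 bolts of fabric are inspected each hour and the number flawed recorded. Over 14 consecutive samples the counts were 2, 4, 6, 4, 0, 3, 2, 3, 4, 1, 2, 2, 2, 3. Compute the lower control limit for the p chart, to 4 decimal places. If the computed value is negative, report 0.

0.0000

p̄ = Σdᵢ / (k·n) = 38 / (14 × 50) = 0.05429
LCL = p̄ − 3·√(p̄(1−p̄)/n) = 0.05429 − 3 × 0.03204 = -0.04184 → 0 (negative, so LCL = 0)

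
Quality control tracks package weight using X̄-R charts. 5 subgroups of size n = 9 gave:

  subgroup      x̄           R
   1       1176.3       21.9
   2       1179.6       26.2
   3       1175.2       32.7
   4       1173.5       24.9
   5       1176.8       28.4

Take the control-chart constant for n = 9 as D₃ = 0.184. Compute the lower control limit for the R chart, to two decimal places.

4.93

R̄ = (21.9 + 26.2 + 32.7 + 24.9 + 28.4) / 5 = 134.1000 / 5 = 26.8200
LCL_R = D₃·R̄ = 0.184 × 26.8200 = 4.9349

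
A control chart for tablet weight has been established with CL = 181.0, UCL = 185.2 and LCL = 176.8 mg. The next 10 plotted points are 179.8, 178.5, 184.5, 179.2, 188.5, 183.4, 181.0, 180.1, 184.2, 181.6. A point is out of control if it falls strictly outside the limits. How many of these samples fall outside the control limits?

1

Compare each point to [176.8, 185.2]: sample 5 = 188.5 > UCL.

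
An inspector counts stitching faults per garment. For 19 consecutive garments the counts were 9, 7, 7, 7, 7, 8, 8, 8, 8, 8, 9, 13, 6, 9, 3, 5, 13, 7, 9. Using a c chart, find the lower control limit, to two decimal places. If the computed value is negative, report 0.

c̄ = (9 + 7 + 7 + 7 + 7 + 8 + 8 + 8 + 8 + 8 + 9 + 13 + 6 + 9 + 3 + 5 + 13 + 7 + 9) / 19 = 151 / 19 = 7.9474
LCL = c̄ − 3√c̄ = 7.9474 − 3 × 2.8191 = -0.5100 → 0 (cannot be negative)

0.00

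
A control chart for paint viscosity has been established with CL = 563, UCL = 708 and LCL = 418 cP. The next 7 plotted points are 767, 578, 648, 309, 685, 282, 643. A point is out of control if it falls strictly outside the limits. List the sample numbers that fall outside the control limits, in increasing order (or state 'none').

Compare each point to [418, 708]: sample 1 = 767 > UCL; sample 4 = 309 < LCL; sample 6 = 282 < LCL.

1, 4, 6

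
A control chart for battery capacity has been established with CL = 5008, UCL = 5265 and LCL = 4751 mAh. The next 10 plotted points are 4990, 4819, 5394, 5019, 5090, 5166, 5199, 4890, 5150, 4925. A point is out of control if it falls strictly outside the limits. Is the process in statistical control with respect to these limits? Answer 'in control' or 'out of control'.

out of control

Compare each point to [4751, 5265]: sample 3 = 5394 > UCL.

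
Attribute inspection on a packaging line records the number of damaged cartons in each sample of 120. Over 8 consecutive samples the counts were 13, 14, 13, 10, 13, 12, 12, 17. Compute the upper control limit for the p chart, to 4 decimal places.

p̄ = Σdᵢ / (k·n) = 104 / (8 × 120) = 0.10833
UCL = p̄ + 3·√(p̄(1−p̄)/n) = 0.10833 + 3 × √(0.10833×0.89167/120) = 0.10833 + 3 × 0.02837 = 0.19345

0.1934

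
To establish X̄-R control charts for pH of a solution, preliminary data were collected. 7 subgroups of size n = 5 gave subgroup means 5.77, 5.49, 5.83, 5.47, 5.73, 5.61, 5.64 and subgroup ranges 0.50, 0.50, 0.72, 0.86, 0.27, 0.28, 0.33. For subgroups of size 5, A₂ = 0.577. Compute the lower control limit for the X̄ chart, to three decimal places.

5.363

X̄̄ = (5.77 + 5.49 + 5.83 + 5.47 + 5.73 + 5.61 + 5.64) / 7 = 39.5400 / 7 = 5.6486
R̄ = (0.50 + 0.50 + 0.72 + 0.86 + 0.27 + 0.28 + 0.33) / 7 = 3.4600 / 7 = 0.4943
LCL = X̄̄ − A₂·R̄ = 5.6486 − 0.577 × 0.4943 = 5.3634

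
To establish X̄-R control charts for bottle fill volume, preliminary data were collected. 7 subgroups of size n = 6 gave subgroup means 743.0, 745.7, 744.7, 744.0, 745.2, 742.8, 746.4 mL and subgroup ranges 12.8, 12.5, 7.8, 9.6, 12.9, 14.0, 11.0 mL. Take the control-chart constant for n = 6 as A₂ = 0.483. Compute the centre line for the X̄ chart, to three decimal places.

X̄̄ = (743.0 + 745.7 + 744.7 + 744.0 + 745.2 + 742.8 + 746.4) / 7 = 5211.8000 / 7 = 744.5429
CL = X̄̄ = 744.5429

744.543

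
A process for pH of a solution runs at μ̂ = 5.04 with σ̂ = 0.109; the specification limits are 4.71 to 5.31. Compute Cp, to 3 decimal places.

0.917

Cp = (USL − LSL) / (6σ̂) = (5.31 − 4.71) / (6 × 0.109) = 0.6000 / 0.6540 = 0.9174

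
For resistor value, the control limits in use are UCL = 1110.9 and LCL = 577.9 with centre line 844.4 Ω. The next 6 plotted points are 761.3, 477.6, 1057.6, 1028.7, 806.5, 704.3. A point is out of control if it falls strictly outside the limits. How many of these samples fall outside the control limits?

1

Compare each point to [577.9, 1110.9]: sample 2 = 477.6 < LCL.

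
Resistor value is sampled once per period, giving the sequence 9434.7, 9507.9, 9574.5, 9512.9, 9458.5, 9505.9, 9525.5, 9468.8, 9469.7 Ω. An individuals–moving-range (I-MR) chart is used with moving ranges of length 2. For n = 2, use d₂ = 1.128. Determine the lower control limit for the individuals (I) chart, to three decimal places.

9368.915

X̄ = (9434.7 + 9507.9 + 9574.5 + 9512.9 + 9458.5 + 9505.9 + 9525.5 + 9468.8 + 9469.7) / 9 = 9495.3778
Moving ranges: 73.2, 66.6, 61.6, 54.4, 47.4, 19.6, 56.7, 0.9; M̄R̄ = 380.4000 / 8 = 47.5500
LCL = X̄ − 3·M̄R̄/d₂ = 9495.3778 − 3 × 47.5500 / 1.128 = 9368.9150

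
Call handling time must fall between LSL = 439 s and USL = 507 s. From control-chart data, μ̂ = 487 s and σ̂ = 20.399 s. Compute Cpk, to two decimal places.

Cpu = (USL − μ̂) / (3σ̂) = (507 − 487) / (3 × 20.399) = 0.3268; Cpl = (μ̂ − LSL) / (3σ̂) = (487 − 439) / (3 × 20.399) = 0.7844; Cpk = min(Cpu, Cpl) = 0.3268

0.33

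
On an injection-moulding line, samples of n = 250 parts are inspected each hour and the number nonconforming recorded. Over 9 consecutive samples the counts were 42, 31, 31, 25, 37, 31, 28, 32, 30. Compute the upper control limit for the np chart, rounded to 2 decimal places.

p̄ = Σdᵢ / (k·n) = 287 / (9 × 250) = 0.12756
UCL = np̄ + 3·√(np̄(1−p̄)) = 31.8889 + 3 × √(31.8889×0.87244) = 31.8889 + 3 × 5.2746 = 47.7127

47.71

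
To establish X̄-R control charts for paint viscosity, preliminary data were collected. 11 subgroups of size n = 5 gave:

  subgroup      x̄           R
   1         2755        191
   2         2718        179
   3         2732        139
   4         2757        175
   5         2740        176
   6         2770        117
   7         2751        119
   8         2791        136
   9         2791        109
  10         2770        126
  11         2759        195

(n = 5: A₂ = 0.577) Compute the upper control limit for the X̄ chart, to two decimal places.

2844.82

X̄̄ = (2755 + 2718 + 2732 + 2757 + 2740 + 2770 + 2751 + 2791 + 2791 + 2770 + 2759) / 11 = 30334.0000 / 11 = 2757.6364
R̄ = (191 + 179 + 139 + 175 + 176 + 117 + 119 + 136 + 109 + 126 + 195) / 11 = 1662.0000 / 11 = 151.0909
UCL = X̄̄ + A₂·R̄ = 2757.6364 + 0.577 × 151.0909 = 2844.8158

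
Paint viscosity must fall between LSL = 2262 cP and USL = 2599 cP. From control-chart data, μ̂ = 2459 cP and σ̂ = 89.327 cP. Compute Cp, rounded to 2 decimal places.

Cp = (USL − LSL) / (6σ̂) = (2599 − 2262) / (6 × 89.327) = 337.0000 / 535.9620 = 0.6288

0.63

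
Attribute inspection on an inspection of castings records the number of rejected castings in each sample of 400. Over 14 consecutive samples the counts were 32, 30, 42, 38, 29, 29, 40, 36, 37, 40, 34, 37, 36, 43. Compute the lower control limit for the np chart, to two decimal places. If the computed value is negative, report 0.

p̄ = Σdᵢ / (k·n) = 503 / (14 × 400) = 0.08982
LCL = np̄ − 3·√(np̄(1−p̄)) = 35.9286 − 3 × 5.7185 = 18.7730

18.77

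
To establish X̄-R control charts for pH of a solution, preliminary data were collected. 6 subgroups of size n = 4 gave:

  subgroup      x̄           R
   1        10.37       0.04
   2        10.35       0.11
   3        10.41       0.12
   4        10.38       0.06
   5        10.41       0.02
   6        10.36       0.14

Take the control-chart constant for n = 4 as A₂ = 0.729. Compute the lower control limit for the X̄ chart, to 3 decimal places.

X̄̄ = (10.37 + 10.35 + 10.41 + 10.38 + 10.41 + 10.36) / 6 = 62.2800 / 6 = 10.3800
R̄ = (0.04 + 0.11 + 0.12 + 0.06 + 0.02 + 0.14) / 6 = 0.4900 / 6 = 0.0817
LCL = X̄̄ − A₂·R̄ = 10.3800 − 0.729 × 0.0817 = 10.3205

10.320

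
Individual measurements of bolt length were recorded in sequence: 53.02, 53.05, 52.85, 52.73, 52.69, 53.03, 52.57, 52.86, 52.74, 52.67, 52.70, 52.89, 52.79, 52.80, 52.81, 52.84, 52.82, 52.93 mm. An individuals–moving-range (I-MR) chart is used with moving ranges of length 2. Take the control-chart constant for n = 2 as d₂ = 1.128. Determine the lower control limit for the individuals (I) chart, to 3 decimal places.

X̄ = (53.02 + 53.05 + 52.85 + 52.73 + 52.69 + 53.03 + 52.57 + 52.86 + 52.74 + 52.67 + 52.70 + 52.89 + 52.79 + 52.80 + 52.81 + 52.84 + 52.82 + 52.93) / 18 = 52.8217
Moving ranges: 0.03, 0.20, 0.12, 0.04, 0.34, 0.46, 0.29, 0.12, 0.07, 0.03, 0.19, 0.10, 0.01, 0.01, 0.03, 0.02, 0.11; M̄R̄ = 2.1700 / 17 = 0.1276
LCL = X̄ − 3·M̄R̄/d₂ = 52.8217 − 3 × 0.1276 / 1.128 = 52.4822

52.482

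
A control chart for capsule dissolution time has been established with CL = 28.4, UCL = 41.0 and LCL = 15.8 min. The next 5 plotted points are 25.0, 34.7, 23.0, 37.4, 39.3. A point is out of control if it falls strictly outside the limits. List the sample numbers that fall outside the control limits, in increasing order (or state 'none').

none

All 5 points lie within [15.8, 41.0].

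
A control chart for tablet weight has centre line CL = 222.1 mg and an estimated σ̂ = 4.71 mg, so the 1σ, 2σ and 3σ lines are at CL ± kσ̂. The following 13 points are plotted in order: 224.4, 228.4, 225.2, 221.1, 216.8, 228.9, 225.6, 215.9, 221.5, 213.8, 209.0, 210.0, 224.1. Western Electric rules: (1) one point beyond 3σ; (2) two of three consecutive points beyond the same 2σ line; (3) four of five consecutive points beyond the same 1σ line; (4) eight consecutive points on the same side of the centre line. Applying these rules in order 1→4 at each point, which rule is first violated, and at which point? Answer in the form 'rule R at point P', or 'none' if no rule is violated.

rule 2 at point 12

Zone of each point (C = within 1σ̂, B = 1σ̂–2σ̂, A = 2σ̂–3σ̂, * = beyond 3σ̂; sign = side of CL): 1:+C, 2:+B, 3:+C, 4:-C, 5:-B, 6:+B, 7:+C, 8:-B, 9:-C, 10:-B, 11:-A, 12:-A, 13:+C
Rule 2 (two of three consecutive points beyond the same 2σ limit) is satisfied at point 12.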